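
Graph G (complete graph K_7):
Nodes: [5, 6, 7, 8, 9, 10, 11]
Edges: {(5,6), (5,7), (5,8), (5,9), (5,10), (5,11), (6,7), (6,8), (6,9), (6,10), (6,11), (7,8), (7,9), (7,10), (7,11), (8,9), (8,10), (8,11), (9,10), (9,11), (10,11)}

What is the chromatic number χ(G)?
Clique number ω(G) = 7 (lower bound: χ ≥ ω).
The clique on [5, 6, 7, 8, 9, 10, 11] has size 7, forcing χ ≥ 7, and the coloring below uses 7 colors, so χ(G) = 7.
A valid 7-coloring: color 1: [8]; color 2: [10]; color 3: [11]; color 4: [9]; color 5: [7]; color 6: [6]; color 7: [5].

χ(G) = 7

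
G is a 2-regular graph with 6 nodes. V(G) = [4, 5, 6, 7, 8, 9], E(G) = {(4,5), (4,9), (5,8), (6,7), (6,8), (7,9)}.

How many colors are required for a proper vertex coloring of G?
Clique number ω(G) = 2 (lower bound: χ ≥ ω).
The graph is bipartite (no odd cycle), so 2 colors suffice: χ(G) = 2.
A valid 2-coloring: color 1: [4, 7, 8]; color 2: [5, 6, 9].

χ(G) = 2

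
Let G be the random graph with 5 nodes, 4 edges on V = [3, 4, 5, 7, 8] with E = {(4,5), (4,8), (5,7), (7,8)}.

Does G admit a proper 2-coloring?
A valid 2-coloring: color 1: [3, 4, 7]; color 2: [5, 8].
(χ(G) = 2 ≤ 2.)

Yes, G is 2-colorable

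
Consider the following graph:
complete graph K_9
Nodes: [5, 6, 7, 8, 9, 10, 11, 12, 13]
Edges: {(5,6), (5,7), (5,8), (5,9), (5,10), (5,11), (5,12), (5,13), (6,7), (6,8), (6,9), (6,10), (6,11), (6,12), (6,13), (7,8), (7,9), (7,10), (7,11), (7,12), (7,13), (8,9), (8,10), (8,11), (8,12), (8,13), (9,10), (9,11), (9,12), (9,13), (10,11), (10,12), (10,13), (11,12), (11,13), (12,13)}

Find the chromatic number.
χ(G) = 9

Clique number ω(G) = 9 (lower bound: χ ≥ ω).
The clique on [5, 6, 7, 8, 9, 10, 11, 12, 13] has size 9, forcing χ ≥ 9, and the coloring below uses 9 colors, so χ(G) = 9.
A valid 9-coloring: color 1: [8]; color 2: [6]; color 3: [11]; color 4: [9]; color 5: [5]; color 6: [12]; color 7: [13]; color 8: [10]; color 9: [7].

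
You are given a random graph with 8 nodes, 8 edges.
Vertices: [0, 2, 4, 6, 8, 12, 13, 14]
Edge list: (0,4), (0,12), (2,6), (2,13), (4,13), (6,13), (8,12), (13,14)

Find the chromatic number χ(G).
χ(G) = 3

Clique number ω(G) = 3 (lower bound: χ ≥ ω).
The clique on [2, 6, 13] has size 3, forcing χ ≥ 3, and the coloring below uses 3 colors, so χ(G) = 3.
A valid 3-coloring: color 1: [0, 8, 13]; color 2: [2, 4, 12, 14]; color 3: [6].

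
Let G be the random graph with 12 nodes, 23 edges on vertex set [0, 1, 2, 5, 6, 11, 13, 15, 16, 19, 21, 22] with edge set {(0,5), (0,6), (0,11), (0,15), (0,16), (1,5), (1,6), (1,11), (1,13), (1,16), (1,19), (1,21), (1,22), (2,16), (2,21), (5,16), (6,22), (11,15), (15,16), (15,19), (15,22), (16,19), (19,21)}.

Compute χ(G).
Clique number ω(G) = 3 (lower bound: χ ≥ ω).
Odd cycle [5, 0, 15, 19, 1] needs 3 colors (χ ≥ 3).
Vertex 16 is adjacent to every vertex of [0, 1, 5, 15, 19], which already need 3 colors among themselves, so 16 needs a new color (χ ≥ 4).
The coloring below uses 4 colors, so χ(G) = 4.
A valid 4-coloring: color 1: [1, 2, 15]; color 2: [6, 11, 13, 16, 21]; color 3: [0, 19, 22]; color 4: [5].

χ(G) = 4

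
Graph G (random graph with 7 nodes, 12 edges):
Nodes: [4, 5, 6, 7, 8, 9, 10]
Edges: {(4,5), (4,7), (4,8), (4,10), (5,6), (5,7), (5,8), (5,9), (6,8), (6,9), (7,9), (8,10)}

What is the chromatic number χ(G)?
Clique number ω(G) = 3 (lower bound: χ ≥ ω).
Odd cycle [4, 7, 9, 6, 8] needs 3 colors (χ ≥ 3).
Vertex 5 is adjacent to every vertex of [4, 6, 7, 8, 9], which already need 3 colors among themselves, so 5 needs a new color (χ ≥ 4).
The coloring below uses 4 colors, so χ(G) = 4.
A valid 4-coloring: color 1: [5, 10]; color 2: [7, 8]; color 3: [4, 6]; color 4: [9].

χ(G) = 4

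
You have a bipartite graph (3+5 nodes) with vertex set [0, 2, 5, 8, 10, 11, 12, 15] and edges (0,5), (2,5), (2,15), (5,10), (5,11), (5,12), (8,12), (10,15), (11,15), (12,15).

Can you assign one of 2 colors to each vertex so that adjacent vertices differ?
Yes, G is 2-colorable

A valid 2-coloring: color 1: [5, 8, 15]; color 2: [0, 2, 10, 11, 12].
(χ(G) = 2 ≤ 2.)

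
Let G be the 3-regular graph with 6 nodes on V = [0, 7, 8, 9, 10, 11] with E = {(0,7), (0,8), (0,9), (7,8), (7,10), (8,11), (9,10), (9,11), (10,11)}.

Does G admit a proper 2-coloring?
No, G is not 2-colorable

The clique on vertices [0, 7, 8] has size 3 > 2, so it alone needs 3 colors.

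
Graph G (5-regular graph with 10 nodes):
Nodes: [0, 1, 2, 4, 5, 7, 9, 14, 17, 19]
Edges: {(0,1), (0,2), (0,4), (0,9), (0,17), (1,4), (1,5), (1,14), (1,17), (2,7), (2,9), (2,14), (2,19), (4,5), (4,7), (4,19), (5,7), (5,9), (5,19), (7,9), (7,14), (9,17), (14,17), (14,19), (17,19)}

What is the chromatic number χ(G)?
χ(G) = 4

Clique number ω(G) = 3 (lower bound: χ ≥ ω).
Suppose a proper 3-coloring c exists. The clique [0, 1, 4] takes 3 distinct colors; by symmetry let c(0) = 1, c(1) = 2, c(4) = 3.
- Vertex 5: neighbors [1, 4] already have colors [2, 3] ⇒ c(5) = 1.
- Vertex 7: neighbors [5, 4] already have colors [1, 3] ⇒ c(7) = 2.
- Vertex 2: neighbors [0, 7] already have colors [1, 2] ⇒ c(2) = 3.
- Vertex 9: neighbors [0, 7, 2] already have colors [1, 2, 3] — all 3 colors blocked. Contradiction.
The forced assignments end in a contradiction, so G has no proper 3-coloring (χ ≥ 4).
The coloring below uses 4 colors, so χ(G) = 4.
A valid 4-coloring: color 1: [1, 7, 19]; color 2: [2, 4, 17]; color 3: [0, 5, 14]; color 4: [9].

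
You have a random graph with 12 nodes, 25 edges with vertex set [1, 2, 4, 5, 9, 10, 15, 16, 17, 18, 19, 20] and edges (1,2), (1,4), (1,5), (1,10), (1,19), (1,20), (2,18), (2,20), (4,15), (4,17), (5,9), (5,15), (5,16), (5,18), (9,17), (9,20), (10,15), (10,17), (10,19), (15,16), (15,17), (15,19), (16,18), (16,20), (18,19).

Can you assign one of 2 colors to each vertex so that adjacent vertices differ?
The clique on vertices [1, 2, 20] has size 3 > 2, so it alone needs 3 colors.

No, G is not 2-colorable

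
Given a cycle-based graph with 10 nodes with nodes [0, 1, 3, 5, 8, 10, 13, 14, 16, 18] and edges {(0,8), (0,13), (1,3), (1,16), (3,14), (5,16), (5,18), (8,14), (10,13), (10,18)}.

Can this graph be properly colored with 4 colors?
Yes, G is 4-colorable

A valid 4-coloring: color 1: [0, 1, 5, 10, 14]; color 2: [3, 8, 13, 16, 18].
(χ(G) = 2 ≤ 4.)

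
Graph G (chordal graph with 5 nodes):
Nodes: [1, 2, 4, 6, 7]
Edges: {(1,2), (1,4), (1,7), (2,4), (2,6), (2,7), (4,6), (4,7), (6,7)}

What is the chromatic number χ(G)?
Clique number ω(G) = 4 (lower bound: χ ≥ ω).
The clique on [1, 2, 4, 7] has size 4, forcing χ ≥ 4, and the coloring below uses 4 colors, so χ(G) = 4.
A valid 4-coloring: color 1: [4]; color 2: [2]; color 3: [7]; color 4: [1, 6].

χ(G) = 4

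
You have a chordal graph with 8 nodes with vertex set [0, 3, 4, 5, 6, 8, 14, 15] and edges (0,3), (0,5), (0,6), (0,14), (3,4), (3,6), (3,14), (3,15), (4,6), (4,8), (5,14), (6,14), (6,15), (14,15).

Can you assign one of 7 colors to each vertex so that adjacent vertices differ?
A valid 7-coloring: color 1: [4, 14]; color 2: [3, 5, 8]; color 3: [6]; color 4: [0, 15].
(χ(G) = 4 ≤ 7.)

Yes, G is 7-colorable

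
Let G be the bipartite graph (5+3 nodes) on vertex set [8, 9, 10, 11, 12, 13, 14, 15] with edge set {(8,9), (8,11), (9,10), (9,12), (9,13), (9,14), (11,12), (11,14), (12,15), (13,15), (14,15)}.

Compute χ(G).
Clique number ω(G) = 2 (lower bound: χ ≥ ω).
The graph is bipartite (no odd cycle), so 2 colors suffice: χ(G) = 2.
A valid 2-coloring: color 1: [9, 11, 15]; color 2: [8, 10, 12, 13, 14].

χ(G) = 2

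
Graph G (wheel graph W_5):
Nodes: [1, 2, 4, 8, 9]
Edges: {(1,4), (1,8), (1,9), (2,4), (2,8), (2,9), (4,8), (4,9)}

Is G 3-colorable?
A valid 3-coloring: color 1: [4]; color 2: [1, 2]; color 3: [8, 9].
(χ(G) = 3 ≤ 3.)

Yes, G is 3-colorable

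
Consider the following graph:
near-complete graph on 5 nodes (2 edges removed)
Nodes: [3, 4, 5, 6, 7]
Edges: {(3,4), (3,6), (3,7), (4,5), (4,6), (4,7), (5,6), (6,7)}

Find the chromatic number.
Clique number ω(G) = 4 (lower bound: χ ≥ ω).
The clique on [3, 4, 6, 7] has size 4, forcing χ ≥ 4, and the coloring below uses 4 colors, so χ(G) = 4.
A valid 4-coloring: color 1: [6]; color 2: [4]; color 3: [5, 7]; color 4: [3].

χ(G) = 4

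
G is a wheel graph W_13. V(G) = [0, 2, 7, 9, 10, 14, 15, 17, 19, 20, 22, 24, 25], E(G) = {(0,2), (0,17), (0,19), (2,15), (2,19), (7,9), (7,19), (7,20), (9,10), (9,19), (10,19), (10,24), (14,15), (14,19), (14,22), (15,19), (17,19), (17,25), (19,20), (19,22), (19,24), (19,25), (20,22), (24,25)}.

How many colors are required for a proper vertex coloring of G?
χ(G) = 3

Clique number ω(G) = 3 (lower bound: χ ≥ ω).
The clique on [0, 17, 19] has size 3, forcing χ ≥ 3, and the coloring below uses 3 colors, so χ(G) = 3.
A valid 3-coloring: color 1: [19]; color 2: [0, 7, 10, 15, 22, 25]; color 3: [2, 9, 14, 17, 20, 24].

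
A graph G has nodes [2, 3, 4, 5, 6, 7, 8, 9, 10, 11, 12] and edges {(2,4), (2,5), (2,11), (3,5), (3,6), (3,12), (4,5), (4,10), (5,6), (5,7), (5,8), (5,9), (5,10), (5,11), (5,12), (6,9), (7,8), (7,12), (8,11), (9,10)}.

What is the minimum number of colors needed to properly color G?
χ(G) = 3

Clique number ω(G) = 3 (lower bound: χ ≥ ω).
The clique on [2, 5, 11] has size 3, forcing χ ≥ 3, and the coloring below uses 3 colors, so χ(G) = 3.
A valid 3-coloring: color 1: [5]; color 2: [3, 4, 7, 9, 11]; color 3: [2, 6, 8, 10, 12].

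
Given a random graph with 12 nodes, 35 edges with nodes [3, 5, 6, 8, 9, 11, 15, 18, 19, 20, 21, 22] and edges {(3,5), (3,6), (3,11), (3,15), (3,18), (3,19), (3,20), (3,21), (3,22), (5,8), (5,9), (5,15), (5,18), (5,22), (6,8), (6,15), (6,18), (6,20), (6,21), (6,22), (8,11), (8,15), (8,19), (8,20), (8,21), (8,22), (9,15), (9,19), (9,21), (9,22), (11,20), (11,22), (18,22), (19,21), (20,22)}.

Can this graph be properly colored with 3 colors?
No, G is not 3-colorable

The clique on vertices [8, 11, 20, 22] has size 4 > 3, so it alone needs 4 colors.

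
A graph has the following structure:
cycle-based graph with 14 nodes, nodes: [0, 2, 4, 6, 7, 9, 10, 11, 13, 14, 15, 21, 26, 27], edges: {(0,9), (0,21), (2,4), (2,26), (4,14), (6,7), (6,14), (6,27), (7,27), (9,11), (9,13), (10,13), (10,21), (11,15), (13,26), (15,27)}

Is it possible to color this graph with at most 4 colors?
A valid 4-coloring: color 1: [2, 11, 13, 14, 21, 27]; color 2: [4, 6, 9, 10, 15, 26]; color 3: [0, 7].
(χ(G) = 3 ≤ 4.)

Yes, G is 4-colorable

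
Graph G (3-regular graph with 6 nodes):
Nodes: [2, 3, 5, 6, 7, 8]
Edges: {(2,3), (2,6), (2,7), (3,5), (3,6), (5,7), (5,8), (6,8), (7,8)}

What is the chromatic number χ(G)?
Clique number ω(G) = 3 (lower bound: χ ≥ ω).
The clique on [5, 7, 8] has size 3, forcing χ ≥ 3, and the coloring below uses 3 colors, so χ(G) = 3.
A valid 3-coloring: color 1: [2, 5]; color 2: [3, 8]; color 3: [6, 7].

χ(G) = 3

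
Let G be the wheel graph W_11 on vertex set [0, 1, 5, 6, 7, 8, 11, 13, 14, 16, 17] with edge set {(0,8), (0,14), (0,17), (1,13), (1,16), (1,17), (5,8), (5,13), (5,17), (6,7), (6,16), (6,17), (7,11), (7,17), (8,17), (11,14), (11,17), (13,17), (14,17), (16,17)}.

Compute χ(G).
χ(G) = 3

Clique number ω(G) = 3 (lower bound: χ ≥ ω).
The clique on [0, 8, 17] has size 3, forcing χ ≥ 3, and the coloring below uses 3 colors, so χ(G) = 3.
A valid 3-coloring: color 1: [17]; color 2: [0, 1, 5, 6, 11]; color 3: [7, 8, 13, 14, 16].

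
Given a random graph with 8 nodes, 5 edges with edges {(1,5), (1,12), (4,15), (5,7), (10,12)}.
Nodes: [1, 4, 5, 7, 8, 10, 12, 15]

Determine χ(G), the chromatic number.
χ(G) = 2

Clique number ω(G) = 2 (lower bound: χ ≥ ω).
The graph is bipartite (no odd cycle), so 2 colors suffice: χ(G) = 2.
A valid 2-coloring: color 1: [4, 5, 8, 12]; color 2: [1, 7, 10, 15].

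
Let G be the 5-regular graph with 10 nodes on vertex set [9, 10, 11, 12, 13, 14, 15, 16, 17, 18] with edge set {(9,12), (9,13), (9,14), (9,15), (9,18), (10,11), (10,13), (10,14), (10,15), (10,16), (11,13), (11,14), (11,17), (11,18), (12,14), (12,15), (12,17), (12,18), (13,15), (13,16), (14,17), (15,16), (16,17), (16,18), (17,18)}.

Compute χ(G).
Clique number ω(G) = 4 (lower bound: χ ≥ ω).
The clique on [10, 13, 15, 16] has size 4, forcing χ ≥ 4, and the coloring below uses 4 colors, so χ(G) = 4.
A valid 4-coloring: color 1: [9, 10, 17]; color 2: [11, 12, 16]; color 3: [13, 14, 18]; color 4: [15].

χ(G) = 4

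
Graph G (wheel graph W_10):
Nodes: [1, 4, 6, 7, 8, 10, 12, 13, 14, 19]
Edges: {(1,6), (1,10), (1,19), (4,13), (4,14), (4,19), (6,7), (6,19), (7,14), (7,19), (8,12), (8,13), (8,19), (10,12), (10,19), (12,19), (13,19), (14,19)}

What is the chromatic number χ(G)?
Clique number ω(G) = 3 (lower bound: χ ≥ ω).
Odd cycle [4, 14, 7, 6, 1, 10, 12, 8, 13] needs 3 colors (χ ≥ 3).
Vertex 19 is adjacent to every vertex of [1, 4, 6, 7, 8, 10, 12, 13, 14], which already need 3 colors among themselves, so 19 needs a new color (χ ≥ 4).
The coloring below uses 4 colors, so χ(G) = 4.
A valid 4-coloring: color 1: [19]; color 2: [1, 4, 7, 8]; color 3: [6, 10, 13, 14]; color 4: [12].

χ(G) = 4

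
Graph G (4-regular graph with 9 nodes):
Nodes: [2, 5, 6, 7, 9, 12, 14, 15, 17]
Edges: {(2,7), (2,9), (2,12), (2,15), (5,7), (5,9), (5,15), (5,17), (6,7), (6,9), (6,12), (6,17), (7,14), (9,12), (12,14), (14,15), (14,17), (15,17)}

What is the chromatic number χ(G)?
χ(G) = 3

Clique number ω(G) = 3 (lower bound: χ ≥ ω).
The clique on [2, 9, 12] has size 3, forcing χ ≥ 3, and the coloring below uses 3 colors, so χ(G) = 3.
A valid 3-coloring: color 1: [2, 5, 6, 14]; color 2: [7, 9, 15]; color 3: [12, 17].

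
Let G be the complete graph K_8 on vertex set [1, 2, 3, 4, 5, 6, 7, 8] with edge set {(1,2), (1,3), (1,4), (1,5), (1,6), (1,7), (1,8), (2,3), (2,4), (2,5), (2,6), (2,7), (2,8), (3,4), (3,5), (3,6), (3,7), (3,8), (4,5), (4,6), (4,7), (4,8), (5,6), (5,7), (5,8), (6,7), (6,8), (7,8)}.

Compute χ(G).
Clique number ω(G) = 8 (lower bound: χ ≥ ω).
The clique on [1, 2, 3, 4, 5, 6, 7, 8] has size 8, forcing χ ≥ 8, and the coloring below uses 8 colors, so χ(G) = 8.
A valid 8-coloring: color 1: [1]; color 2: [4]; color 3: [7]; color 4: [5]; color 5: [2]; color 6: [3]; color 7: [8]; color 8: [6].

χ(G) = 8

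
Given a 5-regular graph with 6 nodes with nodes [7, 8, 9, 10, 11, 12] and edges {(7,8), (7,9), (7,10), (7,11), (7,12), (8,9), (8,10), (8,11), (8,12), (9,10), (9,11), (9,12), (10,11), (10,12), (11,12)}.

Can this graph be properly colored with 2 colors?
The clique on vertices [7, 8, 9, 10, 11, 12] has size 6 > 2, so it alone needs 6 colors.

No, G is not 2-colorable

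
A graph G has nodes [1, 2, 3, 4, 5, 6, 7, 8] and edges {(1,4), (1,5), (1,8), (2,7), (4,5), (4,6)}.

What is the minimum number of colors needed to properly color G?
Clique number ω(G) = 3 (lower bound: χ ≥ ω).
The clique on [1, 4, 5] has size 3, forcing χ ≥ 3, and the coloring below uses 3 colors, so χ(G) = 3.
A valid 3-coloring: color 1: [3, 4, 7, 8]; color 2: [1, 2, 6]; color 3: [5].

χ(G) = 3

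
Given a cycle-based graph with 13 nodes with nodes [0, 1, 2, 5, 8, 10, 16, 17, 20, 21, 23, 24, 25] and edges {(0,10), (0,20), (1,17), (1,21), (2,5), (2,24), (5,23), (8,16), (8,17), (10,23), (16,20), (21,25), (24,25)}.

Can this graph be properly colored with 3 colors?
A valid 3-coloring: color 1: [0, 1, 2, 8, 23, 25]; color 2: [5, 10, 16, 17, 21, 24]; color 3: [20].
(χ(G) = 3 ≤ 3.)

Yes, G is 3-colorable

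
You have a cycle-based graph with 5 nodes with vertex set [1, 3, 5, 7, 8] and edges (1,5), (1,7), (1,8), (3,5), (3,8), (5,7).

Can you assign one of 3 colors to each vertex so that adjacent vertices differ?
A valid 3-coloring: color 1: [5, 8]; color 2: [1, 3]; color 3: [7].
(χ(G) = 3 ≤ 3.)

Yes, G is 3-colorable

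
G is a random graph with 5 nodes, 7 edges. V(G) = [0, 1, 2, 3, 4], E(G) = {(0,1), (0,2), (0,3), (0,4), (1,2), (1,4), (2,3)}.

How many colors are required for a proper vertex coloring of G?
Clique number ω(G) = 3 (lower bound: χ ≥ ω).
The clique on [0, 1, 2] has size 3, forcing χ ≥ 3, and the coloring below uses 3 colors, so χ(G) = 3.
A valid 3-coloring: color 1: [0]; color 2: [2, 4]; color 3: [1, 3].

χ(G) = 3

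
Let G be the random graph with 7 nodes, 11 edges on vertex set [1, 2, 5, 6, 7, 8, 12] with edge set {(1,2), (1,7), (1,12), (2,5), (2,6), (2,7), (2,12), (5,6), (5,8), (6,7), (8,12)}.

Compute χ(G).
χ(G) = 3

Clique number ω(G) = 3 (lower bound: χ ≥ ω).
The clique on [1, 2, 12] has size 3, forcing χ ≥ 3, and the coloring below uses 3 colors, so χ(G) = 3.
A valid 3-coloring: color 1: [2, 8]; color 2: [5, 7, 12]; color 3: [1, 6].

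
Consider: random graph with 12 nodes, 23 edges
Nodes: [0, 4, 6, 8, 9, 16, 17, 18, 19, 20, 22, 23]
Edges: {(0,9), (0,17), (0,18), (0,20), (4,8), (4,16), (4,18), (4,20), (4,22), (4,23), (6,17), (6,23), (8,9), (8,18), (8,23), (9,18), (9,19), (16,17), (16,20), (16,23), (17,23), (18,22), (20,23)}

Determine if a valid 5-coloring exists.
A valid 5-coloring: color 1: [4, 9, 17]; color 2: [18, 19, 23]; color 3: [6, 8, 20, 22]; color 4: [0, 16].
(χ(G) = 4 ≤ 5.)

Yes, G is 5-colorable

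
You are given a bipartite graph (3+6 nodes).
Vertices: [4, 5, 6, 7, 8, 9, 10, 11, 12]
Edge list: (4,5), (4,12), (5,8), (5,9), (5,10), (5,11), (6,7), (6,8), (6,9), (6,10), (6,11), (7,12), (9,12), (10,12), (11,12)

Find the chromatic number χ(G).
χ(G) = 2

Clique number ω(G) = 2 (lower bound: χ ≥ ω).
The graph is bipartite (no odd cycle), so 2 colors suffice: χ(G) = 2.
A valid 2-coloring: color 1: [5, 6, 12]; color 2: [4, 7, 8, 9, 10, 11].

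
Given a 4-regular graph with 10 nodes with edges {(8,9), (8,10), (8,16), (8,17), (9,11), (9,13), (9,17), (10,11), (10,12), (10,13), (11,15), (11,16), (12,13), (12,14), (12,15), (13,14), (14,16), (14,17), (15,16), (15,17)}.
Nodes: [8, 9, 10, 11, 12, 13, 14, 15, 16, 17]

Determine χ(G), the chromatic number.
Clique number ω(G) = 3 (lower bound: χ ≥ ω).
The clique on [8, 9, 17] has size 3, forcing χ ≥ 3, and the coloring below uses 3 colors, so χ(G) = 3.
A valid 3-coloring: color 1: [13, 16, 17]; color 2: [9, 10, 14, 15]; color 3: [8, 11, 12].

χ(G) = 3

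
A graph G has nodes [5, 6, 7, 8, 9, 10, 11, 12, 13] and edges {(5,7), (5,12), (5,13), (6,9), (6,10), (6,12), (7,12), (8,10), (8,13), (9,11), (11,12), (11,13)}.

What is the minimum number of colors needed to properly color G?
χ(G) = 3

Clique number ω(G) = 3 (lower bound: χ ≥ ω).
The clique on [5, 7, 12] has size 3, forcing χ ≥ 3, and the coloring below uses 3 colors, so χ(G) = 3.
A valid 3-coloring: color 1: [9, 10, 12, 13]; color 2: [5, 6, 8, 11]; color 3: [7].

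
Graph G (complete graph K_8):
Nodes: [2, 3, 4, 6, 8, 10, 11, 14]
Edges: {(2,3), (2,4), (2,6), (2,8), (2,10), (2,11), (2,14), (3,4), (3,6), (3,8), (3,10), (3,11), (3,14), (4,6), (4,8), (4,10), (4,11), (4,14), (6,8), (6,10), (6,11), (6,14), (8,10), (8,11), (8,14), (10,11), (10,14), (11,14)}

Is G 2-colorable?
The clique on vertices [2, 3, 4, 6, 8, 10, 11, 14] has size 8 > 2, so it alone needs 8 colors.

No, G is not 2-colorable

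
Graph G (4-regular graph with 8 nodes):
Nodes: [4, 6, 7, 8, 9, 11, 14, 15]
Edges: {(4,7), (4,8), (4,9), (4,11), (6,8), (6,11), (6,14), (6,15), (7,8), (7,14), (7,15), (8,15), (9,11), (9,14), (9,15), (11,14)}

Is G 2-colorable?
The clique on vertices [4, 7, 8] has size 3 > 2, so it alone needs 3 colors.

No, G is not 2-colorable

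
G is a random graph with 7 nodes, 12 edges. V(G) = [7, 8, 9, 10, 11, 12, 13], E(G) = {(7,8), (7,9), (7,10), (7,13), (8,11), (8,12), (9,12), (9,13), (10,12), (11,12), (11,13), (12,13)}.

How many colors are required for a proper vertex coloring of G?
Clique number ω(G) = 3 (lower bound: χ ≥ ω).
The clique on [9, 12, 13] has size 3, forcing χ ≥ 3, and the coloring below uses 3 colors, so χ(G) = 3.
A valid 3-coloring: color 1: [7, 12]; color 2: [8, 10, 13]; color 3: [9, 11].

χ(G) = 3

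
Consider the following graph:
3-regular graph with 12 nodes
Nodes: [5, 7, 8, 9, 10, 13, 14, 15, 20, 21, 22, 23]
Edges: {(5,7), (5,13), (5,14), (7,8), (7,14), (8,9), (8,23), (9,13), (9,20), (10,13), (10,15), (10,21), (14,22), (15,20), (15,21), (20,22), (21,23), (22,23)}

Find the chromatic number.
χ(G) = 3

Clique number ω(G) = 3 (lower bound: χ ≥ ω).
The clique on [5, 7, 14] has size 3, forcing χ ≥ 3, and the coloring below uses 3 colors, so χ(G) = 3.
A valid 3-coloring: color 1: [8, 13, 14, 20, 21]; color 2: [5, 9, 15, 23]; color 3: [7, 10, 22].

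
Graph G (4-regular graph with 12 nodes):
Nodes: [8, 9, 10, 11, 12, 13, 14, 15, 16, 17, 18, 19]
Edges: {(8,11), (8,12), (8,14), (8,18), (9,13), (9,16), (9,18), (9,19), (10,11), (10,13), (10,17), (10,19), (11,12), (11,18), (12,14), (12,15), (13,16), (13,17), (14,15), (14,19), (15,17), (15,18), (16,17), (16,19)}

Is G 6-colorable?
Yes, G is 6-colorable

A valid 6-coloring: color 1: [8, 13, 15, 19]; color 2: [9, 11, 14, 17]; color 3: [10, 12, 16, 18].
(χ(G) = 3 ≤ 6.)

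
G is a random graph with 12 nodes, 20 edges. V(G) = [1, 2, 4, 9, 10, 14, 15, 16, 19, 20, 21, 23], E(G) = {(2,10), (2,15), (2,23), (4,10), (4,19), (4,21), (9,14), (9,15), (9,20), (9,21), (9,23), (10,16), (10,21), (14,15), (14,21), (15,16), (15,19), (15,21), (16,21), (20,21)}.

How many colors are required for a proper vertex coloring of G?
Clique number ω(G) = 4 (lower bound: χ ≥ ω).
The clique on [9, 14, 15, 21] has size 4, forcing χ ≥ 4, and the coloring below uses 4 colors, so χ(G) = 4.
A valid 4-coloring: color 1: [1, 19, 21, 23]; color 2: [10, 15, 20]; color 3: [2, 4, 9, 16]; color 4: [14].

χ(G) = 4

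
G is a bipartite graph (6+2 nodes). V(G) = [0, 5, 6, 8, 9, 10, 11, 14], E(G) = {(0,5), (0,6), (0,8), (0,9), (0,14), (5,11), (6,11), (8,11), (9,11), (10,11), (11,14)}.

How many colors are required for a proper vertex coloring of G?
χ(G) = 2

Clique number ω(G) = 2 (lower bound: χ ≥ ω).
The graph is bipartite (no odd cycle), so 2 colors suffice: χ(G) = 2.
A valid 2-coloring: color 1: [0, 11]; color 2: [5, 6, 8, 9, 10, 14].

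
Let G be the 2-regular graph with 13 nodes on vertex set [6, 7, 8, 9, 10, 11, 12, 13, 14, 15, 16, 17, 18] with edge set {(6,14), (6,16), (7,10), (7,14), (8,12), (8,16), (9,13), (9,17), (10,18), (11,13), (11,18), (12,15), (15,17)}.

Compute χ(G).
χ(G) = 3

Clique number ω(G) = 2 (lower bound: χ ≥ ω).
Odd cycle [14, 6, 16, 8, 12, 15, 17, 9, 13, 11, 18, 10, 7] needs 3 colors (χ ≥ 3).
The coloring below uses 3 colors, so χ(G) = 3.
A valid 3-coloring: color 1: [10, 12, 13, 14, 16, 17]; color 2: [6, 7, 8, 9, 15, 18]; color 3: [11].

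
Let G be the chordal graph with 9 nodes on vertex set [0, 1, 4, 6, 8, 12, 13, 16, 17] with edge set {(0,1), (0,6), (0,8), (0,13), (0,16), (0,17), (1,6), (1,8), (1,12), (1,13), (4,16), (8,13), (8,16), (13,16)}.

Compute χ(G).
χ(G) = 4

Clique number ω(G) = 4 (lower bound: χ ≥ ω).
The clique on [0, 8, 13, 16] has size 4, forcing χ ≥ 4, and the coloring below uses 4 colors, so χ(G) = 4.
A valid 4-coloring: color 1: [0, 4, 12]; color 2: [1, 16, 17]; color 3: [6, 8]; color 4: [13].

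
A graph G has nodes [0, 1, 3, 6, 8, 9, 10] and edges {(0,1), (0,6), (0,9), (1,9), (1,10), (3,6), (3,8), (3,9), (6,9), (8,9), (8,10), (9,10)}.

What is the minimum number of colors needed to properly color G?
Clique number ω(G) = 3 (lower bound: χ ≥ ω).
The clique on [0, 1, 9] has size 3, forcing χ ≥ 3, and the coloring below uses 3 colors, so χ(G) = 3.
A valid 3-coloring: color 1: [9]; color 2: [0, 3, 10]; color 3: [1, 6, 8].

χ(G) = 3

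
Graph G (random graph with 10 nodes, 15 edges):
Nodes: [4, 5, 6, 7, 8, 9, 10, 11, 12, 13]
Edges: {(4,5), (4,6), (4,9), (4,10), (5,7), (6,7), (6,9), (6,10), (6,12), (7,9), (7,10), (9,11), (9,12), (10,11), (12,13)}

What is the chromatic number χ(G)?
Clique number ω(G) = 3 (lower bound: χ ≥ ω).
The clique on [4, 6, 9] has size 3, forcing χ ≥ 3, and the coloring below uses 3 colors, so χ(G) = 3.
A valid 3-coloring: color 1: [5, 6, 8, 11, 13]; color 2: [9, 10]; color 3: [4, 7, 12].

χ(G) = 3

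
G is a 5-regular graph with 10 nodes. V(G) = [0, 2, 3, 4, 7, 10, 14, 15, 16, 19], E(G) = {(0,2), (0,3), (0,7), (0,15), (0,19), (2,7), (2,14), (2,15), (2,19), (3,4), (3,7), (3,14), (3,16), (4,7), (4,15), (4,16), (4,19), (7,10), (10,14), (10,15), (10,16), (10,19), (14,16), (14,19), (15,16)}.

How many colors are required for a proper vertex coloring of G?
χ(G) = 4

Clique number ω(G) = 3 (lower bound: χ ≥ ω).
Odd cycle [14, 3, 4, 15, 10] needs 3 colors (χ ≥ 3).
Vertex 16 is adjacent to every vertex of [3, 4, 10, 14, 15], which already need 3 colors among themselves, so 16 needs a new color (χ ≥ 4).
The coloring below uses 4 colors, so χ(G) = 4.
A valid 4-coloring: color 1: [2, 16]; color 2: [7, 15, 19]; color 3: [0, 4, 14]; color 4: [3, 10].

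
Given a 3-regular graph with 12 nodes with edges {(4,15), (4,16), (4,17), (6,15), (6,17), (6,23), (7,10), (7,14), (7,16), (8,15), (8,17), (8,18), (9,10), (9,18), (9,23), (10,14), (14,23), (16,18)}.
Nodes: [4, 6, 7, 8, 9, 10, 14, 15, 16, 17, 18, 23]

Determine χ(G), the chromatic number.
Clique number ω(G) = 3 (lower bound: χ ≥ ω).
The clique on [7, 10, 14] has size 3, forcing χ ≥ 3, and the coloring below uses 3 colors, so χ(G) = 3.
A valid 3-coloring: color 1: [6, 8, 9, 14, 16]; color 2: [10, 15, 17, 18, 23]; color 3: [4, 7].

χ(G) = 3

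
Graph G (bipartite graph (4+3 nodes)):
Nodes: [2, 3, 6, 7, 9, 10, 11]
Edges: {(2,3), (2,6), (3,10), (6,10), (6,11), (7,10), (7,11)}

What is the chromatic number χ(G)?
Clique number ω(G) = 2 (lower bound: χ ≥ ω).
The graph is bipartite (no odd cycle), so 2 colors suffice: χ(G) = 2.
A valid 2-coloring: color 1: [3, 6, 7, 9]; color 2: [2, 10, 11].

χ(G) = 2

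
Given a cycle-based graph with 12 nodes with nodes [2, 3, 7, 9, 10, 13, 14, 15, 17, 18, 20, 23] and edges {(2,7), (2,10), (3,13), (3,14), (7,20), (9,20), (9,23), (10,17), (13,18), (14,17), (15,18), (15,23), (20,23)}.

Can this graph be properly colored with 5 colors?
Yes, G is 5-colorable

A valid 5-coloring: color 1: [2, 3, 17, 18, 23]; color 2: [10, 13, 14, 15, 20]; color 3: [7, 9].
(χ(G) = 3 ≤ 5.)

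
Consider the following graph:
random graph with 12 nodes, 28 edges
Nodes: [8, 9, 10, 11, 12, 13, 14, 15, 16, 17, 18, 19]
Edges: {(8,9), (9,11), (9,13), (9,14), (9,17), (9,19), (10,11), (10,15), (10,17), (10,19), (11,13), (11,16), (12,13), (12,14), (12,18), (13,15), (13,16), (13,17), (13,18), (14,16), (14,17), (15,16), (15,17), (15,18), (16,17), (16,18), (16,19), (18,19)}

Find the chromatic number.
χ(G) = 4

Clique number ω(G) = 4 (lower bound: χ ≥ ω).
The clique on [13, 15, 16, 17] has size 4, forcing χ ≥ 4, and the coloring below uses 4 colors, so χ(G) = 4.
A valid 4-coloring: color 1: [9, 10, 12, 16]; color 2: [8, 13, 14, 19]; color 3: [11, 17, 18]; color 4: [15].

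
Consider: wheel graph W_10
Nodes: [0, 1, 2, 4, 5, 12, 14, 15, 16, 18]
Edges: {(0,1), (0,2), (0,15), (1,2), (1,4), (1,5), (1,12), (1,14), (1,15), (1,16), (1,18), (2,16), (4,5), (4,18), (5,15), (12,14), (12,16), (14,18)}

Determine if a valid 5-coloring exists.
A valid 5-coloring: color 1: [1]; color 2: [2, 12, 15, 18]; color 3: [0, 5, 14, 16]; color 4: [4].
(χ(G) = 4 ≤ 5.)

Yes, G is 5-colorable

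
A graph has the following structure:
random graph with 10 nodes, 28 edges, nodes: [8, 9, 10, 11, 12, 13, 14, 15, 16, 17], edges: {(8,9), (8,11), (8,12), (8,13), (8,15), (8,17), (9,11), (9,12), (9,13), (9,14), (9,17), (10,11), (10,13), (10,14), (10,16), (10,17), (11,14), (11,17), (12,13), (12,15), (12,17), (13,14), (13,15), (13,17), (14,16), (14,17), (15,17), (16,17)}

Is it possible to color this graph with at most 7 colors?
Yes, G is 7-colorable

A valid 7-coloring: color 1: [17]; color 2: [11, 13, 16]; color 3: [8, 14]; color 4: [9, 10, 15]; color 5: [12].
(χ(G) = 5 ≤ 7.)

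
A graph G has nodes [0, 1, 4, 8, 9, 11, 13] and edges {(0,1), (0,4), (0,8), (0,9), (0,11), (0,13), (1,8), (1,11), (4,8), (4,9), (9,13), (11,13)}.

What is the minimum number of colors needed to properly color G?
Clique number ω(G) = 3 (lower bound: χ ≥ ω).
The clique on [0, 1, 8] has size 3, forcing χ ≥ 3, and the coloring below uses 3 colors, so χ(G) = 3.
A valid 3-coloring: color 1: [0]; color 2: [8, 9, 11]; color 3: [1, 4, 13].

χ(G) = 3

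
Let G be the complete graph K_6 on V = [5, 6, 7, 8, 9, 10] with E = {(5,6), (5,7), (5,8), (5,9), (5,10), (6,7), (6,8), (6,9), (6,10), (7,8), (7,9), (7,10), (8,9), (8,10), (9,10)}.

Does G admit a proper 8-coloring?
Yes, G is 8-colorable

A valid 8-coloring: color 1: [8]; color 2: [7]; color 3: [9]; color 4: [5]; color 5: [10]; color 6: [6].
(χ(G) = 6 ≤ 8.)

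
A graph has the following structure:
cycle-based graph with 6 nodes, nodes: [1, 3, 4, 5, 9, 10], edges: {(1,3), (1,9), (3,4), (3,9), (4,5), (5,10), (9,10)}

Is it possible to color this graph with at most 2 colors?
No, G is not 2-colorable

The clique on vertices [1, 3, 9] has size 3 > 2, so it alone needs 3 colors.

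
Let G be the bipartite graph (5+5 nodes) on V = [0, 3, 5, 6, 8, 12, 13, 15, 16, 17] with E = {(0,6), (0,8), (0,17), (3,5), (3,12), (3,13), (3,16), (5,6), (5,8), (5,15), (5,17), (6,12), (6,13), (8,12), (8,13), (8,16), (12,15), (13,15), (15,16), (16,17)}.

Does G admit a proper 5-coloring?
A valid 5-coloring: color 1: [3, 6, 8, 15, 17]; color 2: [0, 5, 12, 13, 16].
(χ(G) = 2 ≤ 5.)

Yes, G is 5-colorable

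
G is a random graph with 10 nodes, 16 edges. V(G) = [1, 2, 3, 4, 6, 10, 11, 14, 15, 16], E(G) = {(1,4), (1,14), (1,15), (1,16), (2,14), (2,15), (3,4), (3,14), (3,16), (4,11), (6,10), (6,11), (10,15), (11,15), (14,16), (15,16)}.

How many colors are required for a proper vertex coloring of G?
Clique number ω(G) = 3 (lower bound: χ ≥ ω).
The clique on [3, 14, 16] has size 3, forcing χ ≥ 3, and the coloring below uses 3 colors, so χ(G) = 3.
A valid 3-coloring: color 1: [4, 6, 14, 15]; color 2: [1, 2, 3, 10, 11]; color 3: [16].

χ(G) = 3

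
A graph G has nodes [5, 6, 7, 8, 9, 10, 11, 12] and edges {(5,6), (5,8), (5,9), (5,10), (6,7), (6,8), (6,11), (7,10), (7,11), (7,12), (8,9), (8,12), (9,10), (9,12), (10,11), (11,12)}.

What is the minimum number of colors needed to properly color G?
χ(G) = 4

Clique number ω(G) = 3 (lower bound: χ ≥ ω).
Suppose a proper 3-coloring c exists. The clique [5, 6, 8] takes 3 distinct colors; by symmetry let c(5) = 1, c(6) = 2, c(8) = 3.
- Vertex 9: neighbors [5, 8] already have colors [1, 3] ⇒ c(9) = 2.
- Vertex 10: neighbors [5, 9] already have colors [1, 2] ⇒ c(10) = 3.
- Vertex 7: neighbors [6, 10] already have colors [2, 3] ⇒ c(7) = 1.
- Vertex 11: neighbors [7, 6, 10] already have colors [1, 2, 3] — all 3 colors blocked. Contradiction.
The forced assignments end in a contradiction, so G has no proper 3-coloring (χ ≥ 4).
The coloring below uses 4 colors, so χ(G) = 4.
A valid 4-coloring: color 1: [5, 12]; color 2: [8, 11]; color 3: [7, 9]; color 4: [6, 10].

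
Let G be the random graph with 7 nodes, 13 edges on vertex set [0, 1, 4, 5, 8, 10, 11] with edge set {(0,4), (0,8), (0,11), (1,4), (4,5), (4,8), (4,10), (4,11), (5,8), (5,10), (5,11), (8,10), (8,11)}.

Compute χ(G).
χ(G) = 4

Clique number ω(G) = 4 (lower bound: χ ≥ ω).
The clique on [4, 5, 8, 10] has size 4, forcing χ ≥ 4, and the coloring below uses 4 colors, so χ(G) = 4.
A valid 4-coloring: color 1: [4]; color 2: [1, 8]; color 3: [0, 5]; color 4: [10, 11].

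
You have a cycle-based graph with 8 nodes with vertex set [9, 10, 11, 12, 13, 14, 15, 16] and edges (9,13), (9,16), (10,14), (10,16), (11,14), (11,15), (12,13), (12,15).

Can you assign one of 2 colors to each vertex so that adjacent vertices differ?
A valid 2-coloring: color 1: [9, 10, 11, 12]; color 2: [13, 14, 15, 16].
(χ(G) = 2 ≤ 2.)

Yes, G is 2-colorable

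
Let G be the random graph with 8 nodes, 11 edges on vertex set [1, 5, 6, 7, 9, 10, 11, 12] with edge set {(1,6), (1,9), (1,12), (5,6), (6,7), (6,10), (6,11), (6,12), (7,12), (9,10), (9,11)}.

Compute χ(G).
Clique number ω(G) = 3 (lower bound: χ ≥ ω).
The clique on [1, 6, 12] has size 3, forcing χ ≥ 3, and the coloring below uses 3 colors, so χ(G) = 3.
A valid 3-coloring: color 1: [6, 9]; color 2: [1, 5, 7, 10, 11]; color 3: [12].

χ(G) = 3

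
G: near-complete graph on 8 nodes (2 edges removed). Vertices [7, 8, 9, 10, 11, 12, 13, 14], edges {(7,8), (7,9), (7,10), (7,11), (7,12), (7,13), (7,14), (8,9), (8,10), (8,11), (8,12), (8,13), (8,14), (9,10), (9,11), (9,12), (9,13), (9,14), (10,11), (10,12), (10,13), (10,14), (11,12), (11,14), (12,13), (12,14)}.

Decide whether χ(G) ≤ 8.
A valid 8-coloring: color 1: [10]; color 2: [7]; color 3: [8]; color 4: [9]; color 5: [12]; color 6: [11, 13]; color 7: [14].
(χ(G) = 7 ≤ 8.)

Yes, G is 8-colorable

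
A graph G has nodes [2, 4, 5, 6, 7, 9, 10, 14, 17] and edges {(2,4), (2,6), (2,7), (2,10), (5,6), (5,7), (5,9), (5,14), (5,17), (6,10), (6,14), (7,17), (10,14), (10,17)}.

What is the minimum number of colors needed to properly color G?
Clique number ω(G) = 3 (lower bound: χ ≥ ω).
The clique on [2, 6, 10] has size 3, forcing χ ≥ 3, and the coloring below uses 3 colors, so χ(G) = 3.
A valid 3-coloring: color 1: [4, 5, 10]; color 2: [6, 7, 9]; color 3: [2, 14, 17].

χ(G) = 3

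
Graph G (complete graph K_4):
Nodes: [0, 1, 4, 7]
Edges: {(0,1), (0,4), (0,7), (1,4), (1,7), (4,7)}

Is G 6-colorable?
A valid 6-coloring: color 1: [1]; color 2: [7]; color 3: [0]; color 4: [4].
(χ(G) = 4 ≤ 6.)

Yes, G is 6-colorable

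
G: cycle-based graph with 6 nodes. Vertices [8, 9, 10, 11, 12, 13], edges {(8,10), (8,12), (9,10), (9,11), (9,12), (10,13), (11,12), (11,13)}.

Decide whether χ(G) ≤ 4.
Yes, G is 4-colorable

A valid 4-coloring: color 1: [10, 12]; color 2: [8, 9, 13]; color 3: [11].
(χ(G) = 3 ≤ 4.)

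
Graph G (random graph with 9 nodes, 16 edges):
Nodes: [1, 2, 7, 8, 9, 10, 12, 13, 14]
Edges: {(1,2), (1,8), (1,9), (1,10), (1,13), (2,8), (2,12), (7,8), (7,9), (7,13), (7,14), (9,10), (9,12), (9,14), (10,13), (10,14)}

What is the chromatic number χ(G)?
Clique number ω(G) = 3 (lower bound: χ ≥ ω).
The clique on [1, 2, 8] has size 3, forcing χ ≥ 3, and the coloring below uses 3 colors, so χ(G) = 3.
A valid 3-coloring: color 1: [8, 9, 13]; color 2: [1, 12, 14]; color 3: [2, 7, 10].

χ(G) = 3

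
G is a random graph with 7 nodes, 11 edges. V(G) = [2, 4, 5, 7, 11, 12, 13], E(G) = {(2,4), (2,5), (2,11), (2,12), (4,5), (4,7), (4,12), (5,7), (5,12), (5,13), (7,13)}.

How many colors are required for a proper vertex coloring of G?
χ(G) = 4

Clique number ω(G) = 4 (lower bound: χ ≥ ω).
The clique on [2, 4, 5, 12] has size 4, forcing χ ≥ 4, and the coloring below uses 4 colors, so χ(G) = 4.
A valid 4-coloring: color 1: [5, 11]; color 2: [2, 7]; color 3: [4, 13]; color 4: [12].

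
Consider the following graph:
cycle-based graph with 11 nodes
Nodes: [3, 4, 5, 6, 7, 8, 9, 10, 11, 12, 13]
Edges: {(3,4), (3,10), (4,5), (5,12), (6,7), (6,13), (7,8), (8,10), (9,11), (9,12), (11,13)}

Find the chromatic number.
χ(G) = 3

Clique number ω(G) = 2 (lower bound: χ ≥ ω).
Odd cycle [12, 5, 4, 3, 10, 8, 7, 6, 13, 11, 9] needs 3 colors (χ ≥ 3).
The coloring below uses 3 colors, so χ(G) = 3.
A valid 3-coloring: color 1: [4, 7, 10, 11, 12]; color 2: [3, 5, 6, 8, 9]; color 3: [13].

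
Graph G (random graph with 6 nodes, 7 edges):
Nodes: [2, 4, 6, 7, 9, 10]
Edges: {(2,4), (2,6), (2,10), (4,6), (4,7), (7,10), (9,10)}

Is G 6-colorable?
A valid 6-coloring: color 1: [2, 7, 9]; color 2: [4, 10]; color 3: [6].
(χ(G) = 3 ≤ 6.)

Yes, G is 6-colorable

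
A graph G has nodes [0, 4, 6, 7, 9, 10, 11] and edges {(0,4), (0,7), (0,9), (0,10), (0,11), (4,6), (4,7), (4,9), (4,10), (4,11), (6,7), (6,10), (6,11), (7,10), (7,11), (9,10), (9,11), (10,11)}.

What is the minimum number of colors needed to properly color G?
Clique number ω(G) = 5 (lower bound: χ ≥ ω).
The clique on [0, 4, 9, 10, 11] has size 5, forcing χ ≥ 5, and the coloring below uses 5 colors, so χ(G) = 5.
A valid 5-coloring: color 1: [10]; color 2: [4]; color 3: [11]; color 4: [7, 9]; color 5: [0, 6].

χ(G) = 5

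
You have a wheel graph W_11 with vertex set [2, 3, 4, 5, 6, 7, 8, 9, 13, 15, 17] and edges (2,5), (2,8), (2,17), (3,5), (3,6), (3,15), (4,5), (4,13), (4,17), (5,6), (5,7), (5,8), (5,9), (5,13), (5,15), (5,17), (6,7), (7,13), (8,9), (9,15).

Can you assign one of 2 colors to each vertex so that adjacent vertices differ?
No, G is not 2-colorable

The clique on vertices [2, 5, 8] has size 3 > 2, so it alone needs 3 colors.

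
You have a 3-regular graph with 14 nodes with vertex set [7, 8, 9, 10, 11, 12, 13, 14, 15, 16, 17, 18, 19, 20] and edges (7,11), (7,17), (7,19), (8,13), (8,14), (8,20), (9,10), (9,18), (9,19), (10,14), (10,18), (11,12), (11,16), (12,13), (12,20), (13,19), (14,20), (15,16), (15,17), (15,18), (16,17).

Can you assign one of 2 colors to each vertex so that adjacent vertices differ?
The clique on vertices [8, 14, 20] has size 3 > 2, so it alone needs 3 colors.

No, G is not 2-colorable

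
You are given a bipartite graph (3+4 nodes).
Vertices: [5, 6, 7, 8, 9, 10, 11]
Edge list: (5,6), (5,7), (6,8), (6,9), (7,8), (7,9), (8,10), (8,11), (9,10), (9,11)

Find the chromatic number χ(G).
Clique number ω(G) = 2 (lower bound: χ ≥ ω).
The graph is bipartite (no odd cycle), so 2 colors suffice: χ(G) = 2.
A valid 2-coloring: color 1: [5, 8, 9]; color 2: [6, 7, 10, 11].

χ(G) = 2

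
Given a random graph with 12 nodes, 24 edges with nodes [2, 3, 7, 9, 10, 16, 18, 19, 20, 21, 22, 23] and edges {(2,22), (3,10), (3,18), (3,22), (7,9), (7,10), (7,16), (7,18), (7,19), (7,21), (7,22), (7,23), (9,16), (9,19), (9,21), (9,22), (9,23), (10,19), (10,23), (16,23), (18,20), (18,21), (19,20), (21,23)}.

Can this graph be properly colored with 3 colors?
No, G is not 3-colorable

The clique on vertices [7, 9, 16, 23] has size 4 > 3, so it alone needs 4 colors.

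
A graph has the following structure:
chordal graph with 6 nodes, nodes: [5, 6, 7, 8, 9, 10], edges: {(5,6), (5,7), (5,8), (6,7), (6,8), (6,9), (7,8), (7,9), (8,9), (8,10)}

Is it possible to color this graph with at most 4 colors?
Yes, G is 4-colorable

A valid 4-coloring: color 1: [8]; color 2: [6, 10]; color 3: [7]; color 4: [5, 9].
(χ(G) = 4 ≤ 4.)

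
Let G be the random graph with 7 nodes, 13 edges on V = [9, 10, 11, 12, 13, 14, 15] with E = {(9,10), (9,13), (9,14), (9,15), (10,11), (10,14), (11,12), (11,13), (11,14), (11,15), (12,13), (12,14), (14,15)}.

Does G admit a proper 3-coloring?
Yes, G is 3-colorable

A valid 3-coloring: color 1: [9, 11]; color 2: [13, 14]; color 3: [10, 12, 15].
(χ(G) = 3 ≤ 3.)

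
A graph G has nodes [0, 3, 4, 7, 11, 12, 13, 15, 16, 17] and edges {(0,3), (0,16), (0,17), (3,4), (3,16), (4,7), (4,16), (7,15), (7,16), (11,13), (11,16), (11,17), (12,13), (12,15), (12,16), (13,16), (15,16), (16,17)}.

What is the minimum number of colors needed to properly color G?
Clique number ω(G) = 3 (lower bound: χ ≥ ω).
Odd cycle [3, 0, 17, 11, 13, 12, 15, 7, 4] needs 3 colors (χ ≥ 3).
Vertex 16 is adjacent to every vertex of [0, 3, 4, 7, 11, 12, 13, 15, 17], which already need 3 colors among themselves, so 16 needs a new color (χ ≥ 4).
The coloring below uses 4 colors, so χ(G) = 4.
A valid 4-coloring: color 1: [16]; color 2: [3, 7, 13, 17]; color 3: [0, 4, 11, 12]; color 4: [15].

χ(G) = 4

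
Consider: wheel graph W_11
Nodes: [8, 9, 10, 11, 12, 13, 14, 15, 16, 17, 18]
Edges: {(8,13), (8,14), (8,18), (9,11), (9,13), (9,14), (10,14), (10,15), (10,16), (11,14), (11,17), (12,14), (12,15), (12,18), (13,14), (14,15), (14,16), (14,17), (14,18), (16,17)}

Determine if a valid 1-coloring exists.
No, G is not 1-colorable

The clique on vertices [8, 14, 18] has size 3 > 1, so it alone needs 3 colors.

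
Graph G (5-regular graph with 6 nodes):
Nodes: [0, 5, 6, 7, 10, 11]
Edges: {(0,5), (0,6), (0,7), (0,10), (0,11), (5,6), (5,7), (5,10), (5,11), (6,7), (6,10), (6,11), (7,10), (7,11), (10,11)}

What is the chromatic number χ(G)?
χ(G) = 6

Clique number ω(G) = 6 (lower bound: χ ≥ ω).
The clique on [0, 5, 6, 7, 10, 11] has size 6, forcing χ ≥ 6, and the coloring below uses 6 colors, so χ(G) = 6.
A valid 6-coloring: color 1: [7]; color 2: [0]; color 3: [11]; color 4: [6]; color 5: [5]; color 6: [10].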